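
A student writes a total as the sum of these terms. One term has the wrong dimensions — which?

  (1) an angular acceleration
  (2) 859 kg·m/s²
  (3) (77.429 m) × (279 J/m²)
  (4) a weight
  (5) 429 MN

Work out the base dimensions of each:
  (1) [angular acceleration] = s⁻²
  (2) kg·m·s⁻²
  (3) [m] · [kg·s⁻²] = kg·m·s⁻²
  (4) [weight] = kg·m·s⁻²
  (5) N = kg·m·s⁻²
All reduce to kg·m·s⁻² except (1), which is s⁻².

(1)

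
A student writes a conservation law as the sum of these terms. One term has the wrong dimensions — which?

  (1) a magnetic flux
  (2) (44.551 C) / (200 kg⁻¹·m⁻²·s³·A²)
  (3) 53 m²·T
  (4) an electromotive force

(4)

Work out the base dimensions of each:
  (1) [magnetic flux] = kg·m²·s⁻²·A⁻¹
  (2) [s·A] / [kg⁻¹·m⁻²·s³·A²] = kg·m²·s⁻²·A⁻¹
  (3) T·m² = Wb·m⁻²·m² = kg·m²·s⁻²·A⁻¹
  (4) [electromotive force] = kg·m²·s⁻³·A⁻¹
All reduce to kg·m²·s⁻²·A⁻¹ except (4), which is kg·m²·s⁻³·A⁻¹.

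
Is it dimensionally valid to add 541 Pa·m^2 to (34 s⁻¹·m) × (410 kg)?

In SI base units:
  541 Pa·m^2:  Pa·m² = N·m⁻²·m² = kg·m·s⁻²
  (34 s⁻¹·m) × (410 kg):  [m·s⁻¹] · [kg] = kg·m·s⁻¹
kg·m·s⁻² ≠ kg·m·s⁻¹, so they cannot be added.

No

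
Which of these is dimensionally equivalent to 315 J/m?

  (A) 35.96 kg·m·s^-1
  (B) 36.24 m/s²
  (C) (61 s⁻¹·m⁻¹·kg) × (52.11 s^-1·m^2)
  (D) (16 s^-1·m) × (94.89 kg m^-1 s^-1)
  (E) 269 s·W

Reference: J·m⁻¹ = N·m·m⁻¹ = kg·m·s⁻².
Each option:
  (A) kg·m·s⁻¹
  (B) m·s⁻²
  (C) [kg·m⁻¹·s⁻¹] · [m²·s⁻¹] = kg·m·s⁻²  ← same
  (D) [m·s⁻¹] · [kg·m⁻¹·s⁻¹] = kg·s⁻²
  (E) W·s = J·s⁻¹·s = kg·m²·s⁻²
Only (C) matches kg·m·s⁻².

(C)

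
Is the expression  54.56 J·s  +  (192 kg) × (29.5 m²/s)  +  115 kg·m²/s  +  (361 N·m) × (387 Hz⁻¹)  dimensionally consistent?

Yes

Reduce each to base SI dimensions:
  54.56 J·s:  J·s = N·m·s = kg·m²·s⁻¹
  (192 kg) × (29.5 m²/s):  [kg] · [m²·s⁻¹] = kg·m²·s⁻¹
  115 kg·m²/s:  kg·m²·s⁻¹
  (361 N·m) × (387 Hz⁻¹):  [kg·m²·s⁻²] · [s] = kg·m²·s⁻¹
Every term reduces to kg·m²·s⁻¹.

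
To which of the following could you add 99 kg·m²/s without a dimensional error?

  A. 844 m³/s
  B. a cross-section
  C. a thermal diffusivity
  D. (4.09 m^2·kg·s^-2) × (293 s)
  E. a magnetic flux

D.

Reference: kg·m²·s⁻¹.
Each option:
  A. m³·s⁻¹
  B. [cross-section] = m²
  C. [thermal diffusivity] = m²·s⁻¹
  D. [kg·m²·s⁻²] · [s] = kg·m²·s⁻¹  ← same
  E. [magnetic flux] = kg·m²·s⁻²·A⁻¹
Only D. matches kg·m²·s⁻¹.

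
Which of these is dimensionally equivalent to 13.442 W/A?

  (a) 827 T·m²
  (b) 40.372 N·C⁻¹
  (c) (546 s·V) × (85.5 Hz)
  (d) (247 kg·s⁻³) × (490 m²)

(c)

Reference: W·A⁻¹ = J·s⁻¹·A⁻¹ = kg·m²·s⁻³·A⁻¹.
Each option:
  (a) T·m² = Wb·m⁻²·m² = kg·m²·s⁻²·A⁻¹
  (b) N·C⁻¹ = kg·m·s⁻²·(s·A)⁻¹ = kg·m·s⁻³·A⁻¹
  (c) [kg·m²·s⁻²·A⁻¹] · [s⁻¹] = kg·m²·s⁻³·A⁻¹  ← same
  (d) [kg·s⁻³] · [m²] = kg·m²·s⁻³
Only (c) matches kg·m²·s⁻³·A⁻¹.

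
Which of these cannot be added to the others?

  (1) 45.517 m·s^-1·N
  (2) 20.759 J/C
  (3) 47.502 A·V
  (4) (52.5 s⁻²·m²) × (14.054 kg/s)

Expand each in SI base units:
  (1) N·m·s⁻¹ = kg·m·s⁻²·m·s⁻¹ = kg·m²·s⁻³
  (2) J·C⁻¹ = N·m·(s·A)⁻¹ = kg·m²·s⁻³·A⁻¹
  (3) V·A = J·C⁻¹·A = kg·m²·s⁻³
  (4) [m²·s⁻²] · [kg·s⁻¹] = kg·m²·s⁻³
All reduce to kg·m²·s⁻³ except (2), which is kg·m²·s⁻³·A⁻¹.

(2)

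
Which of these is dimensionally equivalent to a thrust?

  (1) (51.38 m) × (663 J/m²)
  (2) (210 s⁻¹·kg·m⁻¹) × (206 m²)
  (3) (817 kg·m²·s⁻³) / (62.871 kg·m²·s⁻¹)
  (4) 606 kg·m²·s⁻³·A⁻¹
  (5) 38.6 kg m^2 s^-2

Reference: [thrust] = kg·m·s⁻².
Each option:
  (1) [m] · [kg·s⁻²] = kg·m·s⁻²  ← same
  (2) [kg·m⁻¹·s⁻¹] · [m²] = kg·m·s⁻¹
  (3) [kg·m²·s⁻³] / [kg·m²·s⁻¹] = s⁻²
  (4) kg·m²·s⁻³·A⁻¹
  (5) kg·m²·s⁻²
Only (1) matches kg·m·s⁻².

(1)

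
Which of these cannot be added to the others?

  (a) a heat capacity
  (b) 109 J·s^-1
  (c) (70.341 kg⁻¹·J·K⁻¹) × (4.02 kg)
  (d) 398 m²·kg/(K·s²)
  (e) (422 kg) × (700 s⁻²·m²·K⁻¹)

Reduce each to base SI dimensions:
  (a) [heat capacity] = kg·m²·s⁻²·K⁻¹
  (b) J·s⁻¹ = N·m·s⁻¹ = kg·m²·s⁻³
  (c) [m²·s⁻²·K⁻¹] · [kg] = kg·m²·s⁻²·K⁻¹
  (d) kg·m²·s⁻²·K⁻¹
  (e) [kg] · [m²·s⁻²·K⁻¹] = kg·m²·s⁻²·K⁻¹
All reduce to kg·m²·s⁻²·K⁻¹ except (b), which is kg·m²·s⁻³.

(b)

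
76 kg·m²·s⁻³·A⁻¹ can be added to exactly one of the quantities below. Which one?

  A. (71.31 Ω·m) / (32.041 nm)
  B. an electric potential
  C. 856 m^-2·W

B.

Reference: kg·m²·s⁻³·A⁻¹.
Each option:
  A. [kg·m³·s⁻³·A⁻²] / [m] = kg·m²·s⁻³·A⁻²
  B. [electric potential] = kg·m²·s⁻³·A⁻¹  ← same
  C. W·m⁻² = J·s⁻¹·m⁻² = kg·s⁻³
Only B. matches kg·m²·s⁻³·A⁻¹.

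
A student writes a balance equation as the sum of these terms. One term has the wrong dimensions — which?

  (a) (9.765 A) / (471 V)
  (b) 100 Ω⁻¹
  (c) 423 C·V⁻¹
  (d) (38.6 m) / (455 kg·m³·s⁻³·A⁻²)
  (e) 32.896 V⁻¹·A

(c)

Dimensions:
  (a) [A] / [kg·m²·s⁻³·A⁻¹] = kg⁻¹·m⁻²·s³·A²
  (b) Ω⁻¹ = (V·A⁻¹)⁻¹ = kg⁻¹·m⁻²·s³·A²
  (c) C·V⁻¹ = s·A·(J·C⁻¹)⁻¹ = kg⁻¹·m⁻²·s⁴·A²
  (d) [m] / [kg·m³·s⁻³·A⁻²] = kg⁻¹·m⁻²·s³·A²
  (e) A·V⁻¹ = A·(J·C⁻¹)⁻¹ = kg⁻¹·m⁻²·s³·A²
All reduce to kg⁻¹·m⁻²·s³·A² except (c), which is kg⁻¹·m⁻²·s⁴·A².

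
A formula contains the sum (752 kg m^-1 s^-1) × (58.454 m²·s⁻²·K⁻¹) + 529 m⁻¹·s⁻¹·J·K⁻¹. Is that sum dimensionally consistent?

In SI base units:
  (752 kg m^-1 s^-1) × (58.454 m²·s⁻²·K⁻¹):  [kg·m⁻¹·s⁻¹] · [m²·s⁻²·K⁻¹] = kg·m·s⁻³·K⁻¹
  529 m⁻¹·s⁻¹·J·K⁻¹:  J·s⁻¹·m⁻¹·K⁻¹ = N·m·s⁻¹·m⁻¹·K⁻¹ = kg·m·s⁻³·K⁻¹
Both are kg·m·s⁻³·K⁻¹, so they have the same dimensions and can be added.

Yes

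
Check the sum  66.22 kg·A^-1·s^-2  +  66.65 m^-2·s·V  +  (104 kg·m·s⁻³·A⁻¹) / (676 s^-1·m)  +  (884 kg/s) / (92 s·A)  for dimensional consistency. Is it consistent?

Yes

Work out the base dimensions of each:
  66.22 kg·A^-1·s^-2:  kg·s⁻²·A⁻¹
  66.65 m^-2·s·V:  V·s·m⁻² = J·C⁻¹·s·m⁻² = kg·s⁻²·A⁻¹
  (104 kg·m·s⁻³·A⁻¹) / (676 s^-1·m):  [kg·m·s⁻³·A⁻¹] / [m·s⁻¹] = kg·s⁻²·A⁻¹
  (884 kg/s) / (92 s·A):  [kg·s⁻¹] / [s·A] = kg·s⁻²·A⁻¹
Every term reduces to kg·s⁻²·A⁻¹.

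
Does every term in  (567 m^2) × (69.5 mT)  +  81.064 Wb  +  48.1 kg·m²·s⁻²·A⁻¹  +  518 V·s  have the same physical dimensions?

Expand each in SI base units:
  (567 m^2) × (69.5 mT):  [m²] · [kg·s⁻²·A⁻¹] = kg·m²·s⁻²·A⁻¹
  81.064 Wb:  Wb = V·s = kg·m²·s⁻²·A⁻¹
  48.1 kg·m²·s⁻²·A⁻¹:  kg·m²·s⁻²·A⁻¹
  518 V·s:  V·s = J·C⁻¹·s = kg·m²·s⁻²·A⁻¹
Every term reduces to kg·m²·s⁻²·A⁻¹.

Yes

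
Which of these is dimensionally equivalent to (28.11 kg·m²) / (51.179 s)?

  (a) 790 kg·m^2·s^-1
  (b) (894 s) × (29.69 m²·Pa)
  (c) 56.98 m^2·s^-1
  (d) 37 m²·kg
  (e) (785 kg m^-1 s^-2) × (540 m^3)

(a)

Reference: [kg·m²] / [s] = kg·m²·s⁻¹.
Each option:
  (a) kg·m²·s⁻¹  ← same
  (b) [s] · [kg·m·s⁻²] = kg·m·s⁻¹
  (c) m²·s⁻¹
  (d) kg·m²
  (e) [kg·m⁻¹·s⁻²] · [m³] = kg·m²·s⁻²
Only (a) matches kg·m²·s⁻¹.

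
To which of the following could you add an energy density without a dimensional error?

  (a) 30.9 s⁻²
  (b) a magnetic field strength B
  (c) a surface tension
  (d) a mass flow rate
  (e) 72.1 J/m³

Reference: [energy density] = kg·m⁻¹·s⁻².
Each option:
  (a) s⁻²
  (b) [magnetic field strength B] = kg·s⁻²·A⁻¹
  (c) [surface tension] = kg·s⁻²
  (d) [mass flow rate] = kg·s⁻¹
  (e) J·m⁻³ = N·m·m⁻³ = kg·m⁻¹·s⁻²  ← same
Only (e) matches kg·m⁻¹·s⁻².

(e)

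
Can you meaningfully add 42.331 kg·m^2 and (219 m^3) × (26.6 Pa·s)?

No

Work out the base dimensions of each:
  42.331 kg·m^2:  kg·m²
  (219 m^3) × (26.6 Pa·s):  [m³] · [kg·m⁻¹·s⁻¹] = kg·m²·s⁻¹
kg·m² ≠ kg·m²·s⁻¹, so they cannot be added.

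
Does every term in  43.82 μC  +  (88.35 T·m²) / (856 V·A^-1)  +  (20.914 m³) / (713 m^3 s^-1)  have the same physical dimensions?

In SI base units:
  43.82 μC:  C = s·A
  (88.35 T·m²) / (856 V·A^-1):  [kg·m²·s⁻²·A⁻¹] / [kg·m²·s⁻³·A⁻²] = s·A
  (20.914 m³) / (713 m^3 s^-1):  [m³] / [m³·s⁻¹] = s
The terms do not share a single dimension (s vs s·A).

No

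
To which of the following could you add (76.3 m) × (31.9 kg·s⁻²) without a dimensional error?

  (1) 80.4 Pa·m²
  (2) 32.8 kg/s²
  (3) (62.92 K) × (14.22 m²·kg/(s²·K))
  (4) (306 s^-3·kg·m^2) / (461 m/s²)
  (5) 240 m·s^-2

(1)

Reference: [m] · [kg·s⁻²] = kg·m·s⁻².
Each option:
  (1) Pa·m² = N·m⁻²·m² = kg·m·s⁻²  ← same
  (2) kg·s⁻²
  (3) [K] · [kg·m²·s⁻²·K⁻¹] = kg·m²·s⁻²
  (4) [kg·m²·s⁻³] / [m·s⁻²] = kg·m·s⁻¹
  (5) m·s⁻²
Only (1) matches kg·m·s⁻².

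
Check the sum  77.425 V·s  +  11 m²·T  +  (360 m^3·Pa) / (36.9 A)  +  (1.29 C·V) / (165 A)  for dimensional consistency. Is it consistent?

Yes

Reduce each to base SI dimensions:
  77.425 V·s:  V·s = J·C⁻¹·s = kg·m²·s⁻²·A⁻¹
  11 m²·T:  T·m² = Wb·m⁻²·m² = kg·m²·s⁻²·A⁻¹
  (360 m^3·Pa) / (36.9 A):  [kg·m²·s⁻²] / [A] = kg·m²·s⁻²·A⁻¹
  (1.29 C·V) / (165 A):  [kg·m²·s⁻²] / [A] = kg·m²·s⁻²·A⁻¹
Every term reduces to kg·m²·s⁻²·A⁻¹.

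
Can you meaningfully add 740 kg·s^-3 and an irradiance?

Dimensions:
  740 kg·s^-3:  kg·s⁻³
  an irradiance:  [irradiance] = kg·s⁻³
Both are kg·s⁻³, so they have the same dimensions and can be added.

Yes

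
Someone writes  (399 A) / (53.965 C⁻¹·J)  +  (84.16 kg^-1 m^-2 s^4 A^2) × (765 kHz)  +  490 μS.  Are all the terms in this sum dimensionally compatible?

Yes

Dimensions:
  (399 A) / (53.965 C⁻¹·J):  [A] / [kg·m²·s⁻³·A⁻¹] = kg⁻¹·m⁻²·s³·A²
  (84.16 kg^-1 m^-2 s^4 A^2) × (765 kHz):  [kg⁻¹·m⁻²·s⁴·A²] · [s⁻¹] = kg⁻¹·m⁻²·s³·A²
  490 μS:  S = Ω⁻¹ = kg⁻¹·m⁻²·s³·A²
Every term reduces to kg⁻¹·m⁻²·s³·A².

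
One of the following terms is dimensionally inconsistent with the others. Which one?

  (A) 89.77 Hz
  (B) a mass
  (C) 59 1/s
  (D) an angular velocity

Work out the base dimensions of each:
  (A) Hz = s⁻¹
  (B) [mass] = kg
  (C) s⁻¹
  (D) [angular velocity] = s⁻¹
All reduce to s⁻¹ except (B), which is kg.

(B)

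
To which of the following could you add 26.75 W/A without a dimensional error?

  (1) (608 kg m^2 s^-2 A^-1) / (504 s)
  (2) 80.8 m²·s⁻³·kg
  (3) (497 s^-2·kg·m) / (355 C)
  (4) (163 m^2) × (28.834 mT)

Reference: W·A⁻¹ = J·s⁻¹·A⁻¹ = kg·m²·s⁻³·A⁻¹.
Each option:
  (1) [kg·m²·s⁻²·A⁻¹] / [s] = kg·m²·s⁻³·A⁻¹  ← same
  (2) kg·m²·s⁻³
  (3) [kg·m·s⁻²] / [s·A] = kg·m·s⁻³·A⁻¹
  (4) [m²] · [kg·s⁻²·A⁻¹] = kg·m²·s⁻²·A⁻¹
Only (1) matches kg·m²·s⁻³·A⁻¹.

(1)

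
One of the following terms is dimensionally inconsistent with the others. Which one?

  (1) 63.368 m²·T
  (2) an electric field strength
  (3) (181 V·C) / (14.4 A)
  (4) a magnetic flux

Work out the base dimensions of each:
  (1) T·m² = Wb·m⁻²·m² = kg·m²·s⁻²·A⁻¹
  (2) [electric field strength] = kg·m·s⁻³·A⁻¹
  (3) [kg·m²·s⁻²] / [A] = kg·m²·s⁻²·A⁻¹
  (4) [magnetic flux] = kg·m²·s⁻²·A⁻¹
All reduce to kg·m²·s⁻²·A⁻¹ except (2), which is kg·m·s⁻³·A⁻¹.

(2)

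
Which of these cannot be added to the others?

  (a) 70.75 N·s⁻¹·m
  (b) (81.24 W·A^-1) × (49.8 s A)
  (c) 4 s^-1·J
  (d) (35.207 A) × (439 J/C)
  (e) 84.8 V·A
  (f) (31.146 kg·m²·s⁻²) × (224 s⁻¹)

Dimensions:
  (a) N·m·s⁻¹ = kg·m·s⁻²·m·s⁻¹ = kg·m²·s⁻³
  (b) [kg·m²·s⁻³·A⁻¹] · [s·A] = kg·m²·s⁻²
  (c) J·s⁻¹ = N·m·s⁻¹ = kg·m²·s⁻³
  (d) [A] · [kg·m²·s⁻³·A⁻¹] = kg·m²·s⁻³
  (e) V·A = J·C⁻¹·A = kg·m²·s⁻³
  (f) [kg·m²·s⁻²] · [s⁻¹] = kg·m²·s⁻³
All reduce to kg·m²·s⁻³ except (b), which is kg·m²·s⁻².

(b)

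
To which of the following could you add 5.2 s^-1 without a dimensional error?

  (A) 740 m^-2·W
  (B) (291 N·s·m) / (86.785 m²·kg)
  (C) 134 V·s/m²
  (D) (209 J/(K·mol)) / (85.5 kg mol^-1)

(B)

Reference: s⁻¹.
Each option:
  (A) W·m⁻² = J·s⁻¹·m⁻² = kg·s⁻³
  (B) [kg·m²·s⁻¹] / [kg·m²] = s⁻¹  ← same
  (C) V·s·m⁻² = J·C⁻¹·s·m⁻² = kg·s⁻²·A⁻¹
  (D) [kg·m²·s⁻²·K⁻¹·mol⁻¹] / [kg·mol⁻¹] = m²·s⁻²·K⁻¹
Only (B) matches s⁻¹.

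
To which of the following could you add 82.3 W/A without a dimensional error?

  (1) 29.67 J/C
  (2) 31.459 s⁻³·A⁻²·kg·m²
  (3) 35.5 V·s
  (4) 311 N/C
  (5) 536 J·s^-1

(1)

Reference: W·A⁻¹ = J·s⁻¹·A⁻¹ = kg·m²·s⁻³·A⁻¹.
Each option:
  (1) J·C⁻¹ = N·m·(s·A)⁻¹ = kg·m²·s⁻³·A⁻¹  ← same
  (2) kg·m²·s⁻³·A⁻²
  (3) V·s = J·C⁻¹·s = kg·m²·s⁻²·A⁻¹
  (4) N·C⁻¹ = kg·m·s⁻²·(s·A)⁻¹ = kg·m·s⁻³·A⁻¹
  (5) J·s⁻¹ = N·m·s⁻¹ = kg·m²·s⁻³
Only (1) matches kg·m²·s⁻³·A⁻¹.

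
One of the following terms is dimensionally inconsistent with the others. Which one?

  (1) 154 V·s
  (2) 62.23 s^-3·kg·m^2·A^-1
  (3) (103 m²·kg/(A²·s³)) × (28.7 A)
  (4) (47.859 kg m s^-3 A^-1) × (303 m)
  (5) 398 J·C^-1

(1)

Reduce each to base SI dimensions:
  (1) V·s = J·C⁻¹·s = kg·m²·s⁻²·A⁻¹
  (2) kg·m²·s⁻³·A⁻¹
  (3) [kg·m²·s⁻³·A⁻²] · [A] = kg·m²·s⁻³·A⁻¹
  (4) [kg·m·s⁻³·A⁻¹] · [m] = kg·m²·s⁻³·A⁻¹
  (5) J·C⁻¹ = N·m·(s·A)⁻¹ = kg·m²·s⁻³·A⁻¹
All reduce to kg·m²·s⁻³·A⁻¹ except (1), which is kg·m²·s⁻²·A⁻¹.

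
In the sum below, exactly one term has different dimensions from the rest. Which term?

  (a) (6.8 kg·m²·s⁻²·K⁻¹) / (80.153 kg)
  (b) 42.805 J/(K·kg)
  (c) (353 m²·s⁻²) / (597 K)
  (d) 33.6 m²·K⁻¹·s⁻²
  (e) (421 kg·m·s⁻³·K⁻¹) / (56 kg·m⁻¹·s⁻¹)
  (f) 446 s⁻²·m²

Work out the base dimensions of each:
  (a) [kg·m²·s⁻²·K⁻¹] / [kg] = m²·s⁻²·K⁻¹
  (b) J·kg⁻¹·K⁻¹ = N·m·kg⁻¹·K⁻¹ = m²·s⁻²·K⁻¹
  (c) [m²·s⁻²] / [K] = m²·s⁻²·K⁻¹
  (d) m²·s⁻²·K⁻¹
  (e) [kg·m·s⁻³·K⁻¹] / [kg·m⁻¹·s⁻¹] = m²·s⁻²·K⁻¹
  (f) m²·s⁻²
All reduce to m²·s⁻²·K⁻¹ except (f), which is m²·s⁻².

(f)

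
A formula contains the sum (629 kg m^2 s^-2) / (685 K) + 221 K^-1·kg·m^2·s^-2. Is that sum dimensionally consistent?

Yes

Dimensions:
  (629 kg m^2 s^-2) / (685 K):  [kg·m²·s⁻²] / [K] = kg·m²·s⁻²·K⁻¹
  221 K^-1·kg·m^2·s^-2:  kg·m²·s⁻²·K⁻¹
Both are kg·m²·s⁻²·K⁻¹, so they have the same dimensions and can be added.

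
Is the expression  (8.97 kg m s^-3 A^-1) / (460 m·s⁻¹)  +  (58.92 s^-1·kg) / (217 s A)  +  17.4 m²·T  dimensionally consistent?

In SI base units:
  (8.97 kg m s^-3 A^-1) / (460 m·s⁻¹):  [kg·m·s⁻³·A⁻¹] / [m·s⁻¹] = kg·s⁻²·A⁻¹
  (58.92 s^-1·kg) / (217 s A):  [kg·s⁻¹] / [s·A] = kg·s⁻²·A⁻¹
  17.4 m²·T:  T·m² = Wb·m⁻²·m² = kg·m²·s⁻²·A⁻¹
The terms do not share a single dimension (kg·m²·s⁻²·A⁻¹ vs kg·s⁻²·A⁻¹).

No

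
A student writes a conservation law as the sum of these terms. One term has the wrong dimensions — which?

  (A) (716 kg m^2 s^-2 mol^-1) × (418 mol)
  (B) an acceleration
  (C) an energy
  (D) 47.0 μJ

(B)

Work out the base dimensions of each:
  (A) [kg·m²·s⁻²·mol⁻¹] · [mol] = kg·m²·s⁻²
  (B) [acceleration] = m·s⁻²
  (C) [energy] = kg·m²·s⁻²
  (D) J = N·m = kg·m²·s⁻²
All reduce to kg·m²·s⁻² except (B), which is m·s⁻².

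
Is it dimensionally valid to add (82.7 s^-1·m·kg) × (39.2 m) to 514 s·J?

Yes

Dimensions:
  (82.7 s^-1·m·kg) × (39.2 m):  [kg·m·s⁻¹] · [m] = kg·m²·s⁻¹
  514 s·J:  J·s = N·m·s = kg·m²·s⁻¹
Both are kg·m²·s⁻¹, so they have the same dimensions and can be added.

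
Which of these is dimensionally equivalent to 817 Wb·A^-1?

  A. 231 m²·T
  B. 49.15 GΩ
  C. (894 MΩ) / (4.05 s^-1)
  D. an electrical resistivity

Reference: Wb·A⁻¹ = V·s·A⁻¹ = kg·m²·s⁻²·A⁻².
Each option:
  A. T·m² = Wb·m⁻²·m² = kg·m²·s⁻²·A⁻¹
  B. Ω = V·A⁻¹ = kg·m²·s⁻³·A⁻²
  C. [kg·m²·s⁻³·A⁻²] / [s⁻¹] = kg·m²·s⁻²·A⁻²  ← same
  D. [electrical resistivity] = kg·m³·s⁻³·A⁻²
Only C. matches kg·m²·s⁻²·A⁻².

C.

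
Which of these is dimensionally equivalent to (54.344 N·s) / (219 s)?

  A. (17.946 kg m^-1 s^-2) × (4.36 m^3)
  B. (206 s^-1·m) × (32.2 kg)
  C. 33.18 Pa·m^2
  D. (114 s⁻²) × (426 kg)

C.

Reference: [kg·m·s⁻¹] / [s] = kg·m·s⁻².
Each option:
  A. [kg·m⁻¹·s⁻²] · [m³] = kg·m²·s⁻²
  B. [m·s⁻¹] · [kg] = kg·m·s⁻¹
  C. Pa·m² = N·m⁻²·m² = kg·m·s⁻²  ← same
  D. [s⁻²] · [kg] = kg·s⁻²
Only C. matches kg·m·s⁻².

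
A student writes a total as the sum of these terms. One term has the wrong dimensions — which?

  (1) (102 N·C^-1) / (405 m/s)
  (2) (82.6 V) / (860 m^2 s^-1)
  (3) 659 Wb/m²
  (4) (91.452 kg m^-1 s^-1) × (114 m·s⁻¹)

(4)

In SI base units:
  (1) [kg·m·s⁻³·A⁻¹] / [m·s⁻¹] = kg·s⁻²·A⁻¹
  (2) [kg·m²·s⁻³·A⁻¹] / [m²·s⁻¹] = kg·s⁻²·A⁻¹
  (3) Wb·m⁻² = V·s·m⁻² = kg·s⁻²·A⁻¹
  (4) [kg·m⁻¹·s⁻¹] · [m·s⁻¹] = kg·s⁻²
All reduce to kg·s⁻²·A⁻¹ except (4), which is kg·s⁻².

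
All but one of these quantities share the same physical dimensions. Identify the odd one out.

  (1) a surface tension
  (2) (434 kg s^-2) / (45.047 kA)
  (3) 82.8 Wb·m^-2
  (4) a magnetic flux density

Work out the base dimensions of each:
  (1) [surface tension] = kg·s⁻²
  (2) [kg·s⁻²] / [A] = kg·s⁻²·A⁻¹
  (3) Wb·m⁻² = V·s·m⁻² = kg·s⁻²·A⁻¹
  (4) [magnetic flux density] = kg·s⁻²·A⁻¹
All reduce to kg·s⁻²·A⁻¹ except (1), which is kg·s⁻².

(1)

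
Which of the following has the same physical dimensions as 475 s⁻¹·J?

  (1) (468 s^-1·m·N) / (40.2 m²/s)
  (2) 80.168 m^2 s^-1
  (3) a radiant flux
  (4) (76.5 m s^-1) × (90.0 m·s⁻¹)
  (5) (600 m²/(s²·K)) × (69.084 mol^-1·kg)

(3)

Reference: J·s⁻¹ = N·m·s⁻¹ = kg·m²·s⁻³.
Each option:
  (1) [kg·m²·s⁻³] / [m²·s⁻¹] = kg·s⁻²
  (2) m²·s⁻¹
  (3) [radiant flux] = kg·m²·s⁻³  ← same
  (4) [m·s⁻¹] · [m·s⁻¹] = m²·s⁻²
  (5) [m²·s⁻²·K⁻¹] · [kg·mol⁻¹] = kg·m²·s⁻²·K⁻¹·mol⁻¹
Only (3) matches kg·m²·s⁻³.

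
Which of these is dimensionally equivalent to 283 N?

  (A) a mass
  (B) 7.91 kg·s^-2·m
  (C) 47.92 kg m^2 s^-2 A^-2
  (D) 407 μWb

(B)

Reference: N = kg·m·s⁻².
Each option:
  (A) [mass] = kg
  (B) kg·m·s⁻²  ← same
  (C) kg·m²·s⁻²·A⁻²
  (D) Wb = V·s = kg·m²·s⁻²·A⁻¹
Only (B) matches kg·m·s⁻².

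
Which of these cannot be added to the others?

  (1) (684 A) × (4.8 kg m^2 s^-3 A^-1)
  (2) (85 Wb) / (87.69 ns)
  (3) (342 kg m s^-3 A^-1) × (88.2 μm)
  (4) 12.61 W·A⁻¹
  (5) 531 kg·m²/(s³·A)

In SI base units:
  (1) [A] · [kg·m²·s⁻³·A⁻¹] = kg·m²·s⁻³
  (2) [kg·m²·s⁻²·A⁻¹] / [s] = kg·m²·s⁻³·A⁻¹
  (3) [kg·m·s⁻³·A⁻¹] · [m] = kg·m²·s⁻³·A⁻¹
  (4) W·A⁻¹ = J·s⁻¹·A⁻¹ = kg·m²·s⁻³·A⁻¹
  (5) kg·m²·s⁻³·A⁻¹
All reduce to kg·m²·s⁻³·A⁻¹ except (1), which is kg·m²·s⁻³.

(1)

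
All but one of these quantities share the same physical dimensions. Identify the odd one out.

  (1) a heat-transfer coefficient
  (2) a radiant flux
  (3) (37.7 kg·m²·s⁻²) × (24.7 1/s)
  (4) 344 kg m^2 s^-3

(1)

Work out the base dimensions of each:
  (1) [heat-transfer coefficient] = kg·s⁻³·K⁻¹
  (2) [radiant flux] = kg·m²·s⁻³
  (3) [kg·m²·s⁻²] · [s⁻¹] = kg·m²·s⁻³
  (4) kg·m²·s⁻³
All reduce to kg·m²·s⁻³ except (1), which is kg·s⁻³·K⁻¹.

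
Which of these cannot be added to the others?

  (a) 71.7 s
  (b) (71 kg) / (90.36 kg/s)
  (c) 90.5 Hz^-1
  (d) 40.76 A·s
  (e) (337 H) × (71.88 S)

(d)

Expand each in SI base units:
  (a) s
  (b) [kg] / [kg·s⁻¹] = s
  (c) Hz⁻¹ = (s⁻¹)⁻¹ = s
  (d) A·s = s·A
  (e) [kg·m²·s⁻²·A⁻²] · [kg⁻¹·m⁻²·s³·A²] = s
All reduce to s except (d), which is s·A.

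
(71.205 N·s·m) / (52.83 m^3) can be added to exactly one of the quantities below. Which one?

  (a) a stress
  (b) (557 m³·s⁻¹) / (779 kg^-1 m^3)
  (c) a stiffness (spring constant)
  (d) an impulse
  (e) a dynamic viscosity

Reference: [kg·m²·s⁻¹] / [m³] = kg·m⁻¹·s⁻¹.
Each option:
  (a) [stress] = kg·m⁻¹·s⁻²
  (b) [m³·s⁻¹] / [kg⁻¹·m³] = kg·s⁻¹
  (c) [stiffness (spring constant)] = kg·s⁻²
  (d) [impulse] = kg·m·s⁻¹
  (e) [dynamic viscosity] = kg·m⁻¹·s⁻¹  ← same
Only (e) matches kg·m⁻¹·s⁻¹.

(e)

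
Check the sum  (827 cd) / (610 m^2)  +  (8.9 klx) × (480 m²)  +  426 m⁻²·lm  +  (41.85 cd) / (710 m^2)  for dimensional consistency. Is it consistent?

Dimensions:
  (827 cd) / (610 m^2):  [cd] / [m²] = m⁻²·cd
  (8.9 klx) × (480 m²):  [m⁻²·cd] · [m²] = cd
  426 m⁻²·lm:  lm·m⁻² = cd·m⁻² = m⁻²·cd
  (41.85 cd) / (710 m^2):  [cd] / [m²] = m⁻²·cd
The terms do not share a single dimension (cd vs m⁻²·cd).

No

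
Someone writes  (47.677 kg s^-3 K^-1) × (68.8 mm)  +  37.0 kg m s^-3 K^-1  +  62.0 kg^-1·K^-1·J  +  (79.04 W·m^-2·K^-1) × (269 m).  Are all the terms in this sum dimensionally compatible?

In SI base units:
  (47.677 kg s^-3 K^-1) × (68.8 mm):  [kg·s⁻³·K⁻¹] · [m] = kg·m·s⁻³·K⁻¹
  37.0 kg m s^-3 K^-1:  kg·m·s⁻³·K⁻¹
  62.0 kg^-1·K^-1·J:  J·kg⁻¹·K⁻¹ = N·m·kg⁻¹·K⁻¹ = m²·s⁻²·K⁻¹
  (79.04 W·m^-2·K^-1) × (269 m):  [kg·s⁻³·K⁻¹] · [m] = kg·m·s⁻³·K⁻¹
The terms do not share a single dimension (kg·m·s⁻³·K⁻¹ vs m²·s⁻²·K⁻¹).

No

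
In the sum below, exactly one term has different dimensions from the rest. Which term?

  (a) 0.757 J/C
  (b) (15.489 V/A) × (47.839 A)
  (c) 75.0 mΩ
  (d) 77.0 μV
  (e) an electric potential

(c)

Dimensions:
  (a) J·C⁻¹ = N·m·(s·A)⁻¹ = kg·m²·s⁻³·A⁻¹
  (b) [kg·m²·s⁻³·A⁻²] · [A] = kg·m²·s⁻³·A⁻¹
  (c) Ω = V·A⁻¹ = kg·m²·s⁻³·A⁻²
  (d) V = J·C⁻¹ = kg·m²·s⁻³·A⁻¹
  (e) [electric potential] = kg·m²·s⁻³·A⁻¹
All reduce to kg·m²·s⁻³·A⁻¹ except (c), which is kg·m²·s⁻³·A⁻².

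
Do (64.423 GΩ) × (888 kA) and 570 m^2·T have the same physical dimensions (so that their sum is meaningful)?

Reduce each to base SI dimensions:
  (64.423 GΩ) × (888 kA):  [kg·m²·s⁻³·A⁻²] · [A] = kg·m²·s⁻³·A⁻¹
  570 m^2·T:  T·m² = Wb·m⁻²·m² = kg·m²·s⁻²·A⁻¹
kg·m²·s⁻³·A⁻¹ ≠ kg·m²·s⁻²·A⁻¹, so they cannot be added.

No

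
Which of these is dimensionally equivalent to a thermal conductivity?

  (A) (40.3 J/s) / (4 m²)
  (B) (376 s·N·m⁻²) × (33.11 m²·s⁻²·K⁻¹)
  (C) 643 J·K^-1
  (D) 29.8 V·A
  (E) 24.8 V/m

Reference: [thermal conductivity] = kg·m·s⁻³·K⁻¹.
Each option:
  (A) [kg·m²·s⁻³] / [m²] = kg·s⁻³
  (B) [kg·m⁻¹·s⁻¹] · [m²·s⁻²·K⁻¹] = kg·m·s⁻³·K⁻¹  ← same
  (C) J·K⁻¹ = N·m·K⁻¹ = kg·m²·s⁻²·K⁻¹
  (D) V·A = J·C⁻¹·A = kg·m²·s⁻³
  (E) V·m⁻¹ = J·C⁻¹·m⁻¹ = kg·m·s⁻³·A⁻¹
Only (B) matches kg·m·s⁻³·K⁻¹.

(B)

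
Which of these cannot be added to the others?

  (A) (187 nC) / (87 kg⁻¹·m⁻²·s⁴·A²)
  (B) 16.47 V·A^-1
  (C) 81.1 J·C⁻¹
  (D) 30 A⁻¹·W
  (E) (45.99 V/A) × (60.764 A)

(B)

Dimensions:
  (A) [s·A] / [kg⁻¹·m⁻²·s⁴·A²] = kg·m²·s⁻³·A⁻¹
  (B) V·A⁻¹ = J·C⁻¹·A⁻¹ = kg·m²·s⁻³·A⁻²
  (C) J·C⁻¹ = N·m·(s·A)⁻¹ = kg·m²·s⁻³·A⁻¹
  (D) W·A⁻¹ = J·s⁻¹·A⁻¹ = kg·m²·s⁻³·A⁻¹
  (E) [kg·m²·s⁻³·A⁻²] · [A] = kg·m²·s⁻³·A⁻¹
All reduce to kg·m²·s⁻³·A⁻¹ except (B), which is kg·m²·s⁻³·A⁻².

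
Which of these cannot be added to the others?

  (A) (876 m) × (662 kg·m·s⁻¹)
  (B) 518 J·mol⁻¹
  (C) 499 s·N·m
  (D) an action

Dimensions:
  (A) [m] · [kg·m·s⁻¹] = kg·m²·s⁻¹
  (B) J·mol⁻¹ = N·m·mol⁻¹ = kg·m²·s⁻²·mol⁻¹
  (C) N·m·s = kg·m·s⁻²·m·s = kg·m²·s⁻¹
  (D) [action] = kg·m²·s⁻¹
All reduce to kg·m²·s⁻¹ except (B), which is kg·m²·s⁻²·mol⁻¹.

(B)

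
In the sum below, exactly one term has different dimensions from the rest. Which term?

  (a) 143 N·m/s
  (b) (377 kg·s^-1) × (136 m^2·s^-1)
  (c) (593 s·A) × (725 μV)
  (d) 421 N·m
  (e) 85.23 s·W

(a)

Dimensions:
  (a) N·m·s⁻¹ = kg·m·s⁻²·m·s⁻¹ = kg·m²·s⁻³
  (b) [kg·s⁻¹] · [m²·s⁻¹] = kg·m²·s⁻²
  (c) [s·A] · [kg·m²·s⁻³·A⁻¹] = kg·m²·s⁻²
  (d) N·m = kg·m·s⁻²·m = kg·m²·s⁻²
  (e) W·s = J·s⁻¹·s = kg·m²·s⁻²
All reduce to kg·m²·s⁻² except (a), which is kg·m²·s⁻³.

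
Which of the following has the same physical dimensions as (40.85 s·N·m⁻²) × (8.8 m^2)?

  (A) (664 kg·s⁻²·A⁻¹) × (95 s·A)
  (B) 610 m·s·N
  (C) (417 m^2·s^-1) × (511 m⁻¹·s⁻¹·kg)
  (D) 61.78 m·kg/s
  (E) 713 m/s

(D)

Reference: [kg·m⁻¹·s⁻¹] · [m²] = kg·m·s⁻¹.
Each option:
  (A) [kg·s⁻²·A⁻¹] · [s·A] = kg·s⁻¹
  (B) N·m·s = kg·m·s⁻²·m·s = kg·m²·s⁻¹
  (C) [m²·s⁻¹] · [kg·m⁻¹·s⁻¹] = kg·m·s⁻²
  (D) kg·m·s⁻¹  ← same
  (E) m·s⁻¹
Only (D) matches kg·m·s⁻¹.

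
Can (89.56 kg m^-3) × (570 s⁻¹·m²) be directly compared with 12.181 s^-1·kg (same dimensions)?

No

In SI base units:
  (89.56 kg m^-3) × (570 s⁻¹·m²):  [kg·m⁻³] · [m²·s⁻¹] = kg·m⁻¹·s⁻¹
  12.181 s^-1·kg:  kg·s⁻¹
kg·m⁻¹·s⁻¹ ≠ kg·s⁻¹, so they cannot be added.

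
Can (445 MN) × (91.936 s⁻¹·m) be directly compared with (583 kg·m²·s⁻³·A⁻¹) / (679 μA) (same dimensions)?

Reduce each to base SI dimensions:
  (445 MN) × (91.936 s⁻¹·m):  [kg·m·s⁻²] · [m·s⁻¹] = kg·m²·s⁻³
  (583 kg·m²·s⁻³·A⁻¹) / (679 μA):  [kg·m²·s⁻³·A⁻¹] / [A] = kg·m²·s⁻³·A⁻²
kg·m²·s⁻³ ≠ kg·m²·s⁻³·A⁻², so they cannot be added.

No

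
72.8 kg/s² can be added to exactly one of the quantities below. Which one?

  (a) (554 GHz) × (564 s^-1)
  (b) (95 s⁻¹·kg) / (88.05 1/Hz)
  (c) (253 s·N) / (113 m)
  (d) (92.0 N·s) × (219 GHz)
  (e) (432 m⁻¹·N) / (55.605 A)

(b)

Reference: kg·s⁻².
Each option:
  (a) [s⁻¹] · [s⁻¹] = s⁻²
  (b) [kg·s⁻¹] / [s] = kg·s⁻²  ← same
  (c) [kg·m·s⁻¹] / [m] = kg·s⁻¹
  (d) [kg·m·s⁻¹] · [s⁻¹] = kg·m·s⁻²
  (e) [kg·s⁻²] / [A] = kg·s⁻²·A⁻¹
Only (b) matches kg·s⁻².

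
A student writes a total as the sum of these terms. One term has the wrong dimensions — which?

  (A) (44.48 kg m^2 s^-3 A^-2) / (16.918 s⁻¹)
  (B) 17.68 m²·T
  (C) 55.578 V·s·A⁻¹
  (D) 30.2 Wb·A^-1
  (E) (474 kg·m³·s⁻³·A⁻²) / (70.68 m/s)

Work out the base dimensions of each:
  (A) [kg·m²·s⁻³·A⁻²] / [s⁻¹] = kg·m²·s⁻²·A⁻²
  (B) T·m² = Wb·m⁻²·m² = kg·m²·s⁻²·A⁻¹
  (C) V·s·A⁻¹ = J·C⁻¹·s·A⁻¹ = kg·m²·s⁻²·A⁻²
  (D) Wb·A⁻¹ = V·s·A⁻¹ = kg·m²·s⁻²·A⁻²
  (E) [kg·m³·s⁻³·A⁻²] / [m·s⁻¹] = kg·m²·s⁻²·A⁻²
All reduce to kg·m²·s⁻²·A⁻² except (B), which is kg·m²·s⁻²·A⁻¹.

(B)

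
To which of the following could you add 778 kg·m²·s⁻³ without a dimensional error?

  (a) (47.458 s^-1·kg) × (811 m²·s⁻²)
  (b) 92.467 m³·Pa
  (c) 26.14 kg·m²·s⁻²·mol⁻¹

Reference: kg·m²·s⁻³.
Each option:
  (a) [kg·s⁻¹] · [m²·s⁻²] = kg·m²·s⁻³  ← same
  (b) Pa·m³ = N·m⁻²·m³ = kg·m²·s⁻²
  (c) kg·m²·s⁻²·mol⁻¹
Only (a) matches kg·m²·s⁻³.

(a)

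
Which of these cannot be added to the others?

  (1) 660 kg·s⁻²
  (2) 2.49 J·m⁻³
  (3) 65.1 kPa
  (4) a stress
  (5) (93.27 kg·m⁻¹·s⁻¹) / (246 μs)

Expand each in SI base units:
  (1) kg·s⁻²
  (2) J·m⁻³ = N·m·m⁻³ = kg·m⁻¹·s⁻²
  (3) Pa = N·m⁻² = kg·m⁻¹·s⁻²
  (4) [stress] = kg·m⁻¹·s⁻²
  (5) [kg·m⁻¹·s⁻¹] / [s] = kg·m⁻¹·s⁻²
All reduce to kg·m⁻¹·s⁻² except (1), which is kg·s⁻².

(1)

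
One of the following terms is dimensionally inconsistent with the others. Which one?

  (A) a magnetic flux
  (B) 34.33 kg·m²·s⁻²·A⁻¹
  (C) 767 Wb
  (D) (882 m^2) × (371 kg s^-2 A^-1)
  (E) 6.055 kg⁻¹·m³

(E)

In SI base units:
  (A) [magnetic flux] = kg·m²·s⁻²·A⁻¹
  (B) kg·m²·s⁻²·A⁻¹
  (C) Wb = V·s = kg·m²·s⁻²·A⁻¹
  (D) [m²] · [kg·s⁻²·A⁻¹] = kg·m²·s⁻²·A⁻¹
  (E) kg⁻¹·m³
All reduce to kg·m²·s⁻²·A⁻¹ except (E), which is kg⁻¹·m³.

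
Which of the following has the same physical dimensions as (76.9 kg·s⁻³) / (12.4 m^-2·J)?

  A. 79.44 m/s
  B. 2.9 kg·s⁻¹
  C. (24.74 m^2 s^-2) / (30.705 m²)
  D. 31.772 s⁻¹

Reference: [kg·s⁻³] / [kg·s⁻²] = s⁻¹.
Each option:
  A. m·s⁻¹
  B. kg·s⁻¹
  C. [m²·s⁻²] / [m²] = s⁻²
  D. s⁻¹  ← same
Only D. matches s⁻¹.

D.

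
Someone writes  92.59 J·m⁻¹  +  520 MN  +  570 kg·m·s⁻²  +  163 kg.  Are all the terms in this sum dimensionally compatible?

Dimensions:
  92.59 J·m⁻¹:  J·m⁻¹ = N·m·m⁻¹ = kg·m·s⁻²
  520 MN:  N = kg·m·s⁻²
  570 kg·m·s⁻²:  kg·m·s⁻²
  163 kg:  kg
The terms do not share a single dimension (kg vs kg·m·s⁻²).

No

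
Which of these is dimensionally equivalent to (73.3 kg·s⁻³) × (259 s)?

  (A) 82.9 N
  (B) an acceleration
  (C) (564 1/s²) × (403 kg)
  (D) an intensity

(C)

Reference: [kg·s⁻³] · [s] = kg·s⁻².
Each option:
  (A) N = kg·m·s⁻²
  (B) [acceleration] = m·s⁻²
  (C) [s⁻²] · [kg] = kg·s⁻²  ← same
  (D) [intensity] = kg·s⁻³
Only (C) matches kg·s⁻².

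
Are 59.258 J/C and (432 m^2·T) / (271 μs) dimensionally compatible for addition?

Dimensions:
  59.258 J/C:  J·C⁻¹ = N·m·(s·A)⁻¹ = kg·m²·s⁻³·A⁻¹
  (432 m^2·T) / (271 μs):  [kg·m²·s⁻²·A⁻¹] / [s] = kg·m²·s⁻³·A⁻¹
Both are kg·m²·s⁻³·A⁻¹, so they have the same dimensions and can be added.

Yes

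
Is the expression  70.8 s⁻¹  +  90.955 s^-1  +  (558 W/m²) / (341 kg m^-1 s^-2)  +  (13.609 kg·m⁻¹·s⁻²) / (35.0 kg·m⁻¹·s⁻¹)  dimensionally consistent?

No

Reduce each to base SI dimensions:
  70.8 s⁻¹:  s⁻¹
  90.955 s^-1:  s⁻¹
  (558 W/m²) / (341 kg m^-1 s^-2):  [kg·s⁻³] / [kg·m⁻¹·s⁻²] = m·s⁻¹
  (13.609 kg·m⁻¹·s⁻²) / (35.0 kg·m⁻¹·s⁻¹):  [kg·m⁻¹·s⁻²] / [kg·m⁻¹·s⁻¹] = s⁻¹
The terms do not share a single dimension (m·s⁻¹ vs s⁻¹).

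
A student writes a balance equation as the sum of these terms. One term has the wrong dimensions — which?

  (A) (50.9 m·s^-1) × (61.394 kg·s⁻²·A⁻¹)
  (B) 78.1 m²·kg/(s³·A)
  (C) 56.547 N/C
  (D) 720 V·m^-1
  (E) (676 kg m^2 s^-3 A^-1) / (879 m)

Expand each in SI base units:
  (A) [m·s⁻¹] · [kg·s⁻²·A⁻¹] = kg·m·s⁻³·A⁻¹
  (B) kg·m²·s⁻³·A⁻¹
  (C) N·C⁻¹ = kg·m·s⁻²·(s·A)⁻¹ = kg·m·s⁻³·A⁻¹
  (D) V·m⁻¹ = J·C⁻¹·m⁻¹ = kg·m·s⁻³·A⁻¹
  (E) [kg·m²·s⁻³·A⁻¹] / [m] = kg·m·s⁻³·A⁻¹
All reduce to kg·m·s⁻³·A⁻¹ except (B), which is kg·m²·s⁻³·A⁻¹.

(B)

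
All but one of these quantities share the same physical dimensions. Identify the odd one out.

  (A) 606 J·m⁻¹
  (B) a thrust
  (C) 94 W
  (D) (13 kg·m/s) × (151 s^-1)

(C)

In SI base units:
  (A) J·m⁻¹ = N·m·m⁻¹ = kg·m·s⁻²
  (B) [thrust] = kg·m·s⁻²
  (C) W = J·s⁻¹ = kg·m²·s⁻³
  (D) [kg·m·s⁻¹] · [s⁻¹] = kg·m·s⁻²
All reduce to kg·m·s⁻² except (C), which is kg·m²·s⁻³.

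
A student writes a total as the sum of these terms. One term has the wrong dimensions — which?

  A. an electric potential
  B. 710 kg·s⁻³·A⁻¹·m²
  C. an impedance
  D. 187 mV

Dimensions:
  A. [electric potential] = kg·m²·s⁻³·A⁻¹
  B. kg·m²·s⁻³·A⁻¹
  C. [impedance] = kg·m²·s⁻³·A⁻²
  D. V = J·C⁻¹ = kg·m²·s⁻³·A⁻¹
All reduce to kg·m²·s⁻³·A⁻¹ except C., which is kg·m²·s⁻³·A⁻².

C.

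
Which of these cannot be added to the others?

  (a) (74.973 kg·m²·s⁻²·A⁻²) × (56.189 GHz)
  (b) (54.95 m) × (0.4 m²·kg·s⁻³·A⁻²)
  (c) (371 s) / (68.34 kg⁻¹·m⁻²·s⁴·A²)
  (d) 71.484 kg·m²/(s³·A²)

Work out the base dimensions of each:
  (a) [kg·m²·s⁻²·A⁻²] · [s⁻¹] = kg·m²·s⁻³·A⁻²
  (b) [m] · [kg·m²·s⁻³·A⁻²] = kg·m³·s⁻³·A⁻²
  (c) [s] / [kg⁻¹·m⁻²·s⁴·A²] = kg·m²·s⁻³·A⁻²
  (d) kg·m²·s⁻³·A⁻²
All reduce to kg·m²·s⁻³·A⁻² except (b), which is kg·m³·s⁻³·A⁻².

(b)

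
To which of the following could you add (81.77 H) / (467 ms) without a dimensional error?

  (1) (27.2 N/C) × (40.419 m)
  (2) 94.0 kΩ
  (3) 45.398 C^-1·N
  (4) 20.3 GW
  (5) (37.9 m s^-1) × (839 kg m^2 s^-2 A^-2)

(2)

Reference: [kg·m²·s⁻²·A⁻²] / [s] = kg·m²·s⁻³·A⁻².
Each option:
  (1) [kg·m·s⁻³·A⁻¹] · [m] = kg·m²·s⁻³·A⁻¹
  (2) Ω = V·A⁻¹ = kg·m²·s⁻³·A⁻²  ← same
  (3) N·C⁻¹ = kg·m·s⁻²·(s·A)⁻¹ = kg·m·s⁻³·A⁻¹
  (4) W = J·s⁻¹ = kg·m²·s⁻³
  (5) [m·s⁻¹] · [kg·m²·s⁻²·A⁻²] = kg·m³·s⁻³·A⁻²
Only (2) matches kg·m²·s⁻³·A⁻².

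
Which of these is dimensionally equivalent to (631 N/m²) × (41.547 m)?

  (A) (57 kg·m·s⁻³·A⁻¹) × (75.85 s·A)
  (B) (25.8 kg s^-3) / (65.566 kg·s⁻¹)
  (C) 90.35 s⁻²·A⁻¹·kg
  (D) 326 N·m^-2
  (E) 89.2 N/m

(E)

Reference: [kg·m⁻¹·s⁻²] · [m] = kg·s⁻².
Each option:
  (A) [kg·m·s⁻³·A⁻¹] · [s·A] = kg·m·s⁻²
  (B) [kg·s⁻³] / [kg·s⁻¹] = s⁻²
  (C) kg·s⁻²·A⁻¹
  (D) N·m⁻² = kg·m·s⁻²·m⁻² = kg·m⁻¹·s⁻²
  (E) N·m⁻¹ = kg·m·s⁻²·m⁻¹ = kg·s⁻²  ← same
Only (E) matches kg·s⁻².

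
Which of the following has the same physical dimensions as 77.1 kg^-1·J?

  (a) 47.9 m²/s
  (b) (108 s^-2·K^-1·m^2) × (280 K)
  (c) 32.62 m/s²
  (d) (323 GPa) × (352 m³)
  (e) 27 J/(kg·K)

(b)

Reference: J·kg⁻¹ = N·m·kg⁻¹ = m²·s⁻².
Each option:
  (a) m²·s⁻¹
  (b) [m²·s⁻²·K⁻¹] · [K] = m²·s⁻²  ← same
  (c) m·s⁻²
  (d) [kg·m⁻¹·s⁻²] · [m³] = kg·m²·s⁻²
  (e) J·kg⁻¹·K⁻¹ = N·m·kg⁻¹·K⁻¹ = m²·s⁻²·K⁻¹
Only (b) matches m²·s⁻².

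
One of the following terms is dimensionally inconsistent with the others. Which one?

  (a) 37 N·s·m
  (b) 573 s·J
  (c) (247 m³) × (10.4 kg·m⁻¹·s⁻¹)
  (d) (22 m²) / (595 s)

(d)

Work out the base dimensions of each:
  (a) N·m·s = kg·m·s⁻²·m·s = kg·m²·s⁻¹
  (b) J·s = N·m·s = kg·m²·s⁻¹
  (c) [m³] · [kg·m⁻¹·s⁻¹] = kg·m²·s⁻¹
  (d) [m²] / [s] = m²·s⁻¹
All reduce to kg·m²·s⁻¹ except (d), which is m²·s⁻¹.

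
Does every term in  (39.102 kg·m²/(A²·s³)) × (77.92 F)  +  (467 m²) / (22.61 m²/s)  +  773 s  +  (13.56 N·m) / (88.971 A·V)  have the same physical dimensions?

Expand each in SI base units:
  (39.102 kg·m²/(A²·s³)) × (77.92 F):  [kg·m²·s⁻³·A⁻²] · [kg⁻¹·m⁻²·s⁴·A²] = s
  (467 m²) / (22.61 m²/s):  [m²] / [m²·s⁻¹] = s
  773 s:  s
  (13.56 N·m) / (88.971 A·V):  [kg·m²·s⁻²] / [kg·m²·s⁻³] = s
Every term reduces to s.

Yes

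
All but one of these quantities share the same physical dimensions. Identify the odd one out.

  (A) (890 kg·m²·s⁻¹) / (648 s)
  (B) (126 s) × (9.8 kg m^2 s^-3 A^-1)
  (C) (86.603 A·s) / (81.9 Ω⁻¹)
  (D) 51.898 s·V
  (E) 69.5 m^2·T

(A)

In SI base units:
  (A) [kg·m²·s⁻¹] / [s] = kg·m²·s⁻²
  (B) [s] · [kg·m²·s⁻³·A⁻¹] = kg·m²·s⁻²·A⁻¹
  (C) [s·A] / [kg⁻¹·m⁻²·s³·A²] = kg·m²·s⁻²·A⁻¹
  (D) V·s = J·C⁻¹·s = kg·m²·s⁻²·A⁻¹
  (E) T·m² = Wb·m⁻²·m² = kg·m²·s⁻²·A⁻¹
All reduce to kg·m²·s⁻²·A⁻¹ except (A), which is kg·m²·s⁻².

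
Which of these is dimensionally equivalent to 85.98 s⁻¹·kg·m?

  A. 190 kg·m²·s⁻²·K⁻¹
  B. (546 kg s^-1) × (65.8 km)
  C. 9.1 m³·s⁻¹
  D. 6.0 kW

B.

Reference: kg·m·s⁻¹.
Each option:
  A. kg·m²·s⁻²·K⁻¹
  B. [kg·s⁻¹] · [m] = kg·m·s⁻¹  ← same
  C. m³·s⁻¹
  D. W = J·s⁻¹ = kg·m²·s⁻³
Only B. matches kg·m·s⁻¹.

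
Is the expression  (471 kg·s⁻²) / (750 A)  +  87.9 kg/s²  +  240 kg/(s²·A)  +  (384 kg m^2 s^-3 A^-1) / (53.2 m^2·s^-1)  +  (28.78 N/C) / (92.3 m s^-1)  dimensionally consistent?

No

Expand each in SI base units:
  (471 kg·s⁻²) / (750 A):  [kg·s⁻²] / [A] = kg·s⁻²·A⁻¹
  87.9 kg/s²:  kg·s⁻²
  240 kg/(s²·A):  kg·s⁻²·A⁻¹
  (384 kg m^2 s^-3 A^-1) / (53.2 m^2·s^-1):  [kg·m²·s⁻³·A⁻¹] / [m²·s⁻¹] = kg·s⁻²·A⁻¹
  (28.78 N/C) / (92.3 m s^-1):  [kg·m·s⁻³·A⁻¹] / [m·s⁻¹] = kg·s⁻²·A⁻¹
The terms do not share a single dimension (kg·s⁻² vs kg·s⁻²·A⁻¹).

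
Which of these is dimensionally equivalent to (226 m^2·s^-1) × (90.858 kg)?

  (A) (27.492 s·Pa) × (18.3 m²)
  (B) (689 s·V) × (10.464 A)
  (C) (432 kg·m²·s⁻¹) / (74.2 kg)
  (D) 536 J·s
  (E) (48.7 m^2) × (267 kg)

Reference: [m²·s⁻¹] · [kg] = kg·m²·s⁻¹.
Each option:
  (A) [kg·m⁻¹·s⁻¹] · [m²] = kg·m·s⁻¹
  (B) [kg·m²·s⁻²·A⁻¹] · [A] = kg·m²·s⁻²
  (C) [kg·m²·s⁻¹] / [kg] = m²·s⁻¹
  (D) J·s = N·m·s = kg·m²·s⁻¹  ← same
  (E) [m²] · [kg] = kg·m²
Only (D) matches kg·m²·s⁻¹.

(D)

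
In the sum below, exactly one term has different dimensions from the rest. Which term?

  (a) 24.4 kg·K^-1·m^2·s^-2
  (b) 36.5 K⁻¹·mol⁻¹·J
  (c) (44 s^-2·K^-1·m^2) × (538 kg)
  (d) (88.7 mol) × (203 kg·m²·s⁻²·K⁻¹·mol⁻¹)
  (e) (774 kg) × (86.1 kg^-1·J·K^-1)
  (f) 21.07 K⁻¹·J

In SI base units:
  (a) kg·m²·s⁻²·K⁻¹
  (b) J·mol⁻¹·K⁻¹ = N·m·mol⁻¹·K⁻¹ = kg·m²·s⁻²·K⁻¹·mol⁻¹
  (c) [m²·s⁻²·K⁻¹] · [kg] = kg·m²·s⁻²·K⁻¹
  (d) [mol] · [kg·m²·s⁻²·K⁻¹·mol⁻¹] = kg·m²·s⁻²·K⁻¹
  (e) [kg] · [m²·s⁻²·K⁻¹] = kg·m²·s⁻²·K⁻¹
  (f) J·K⁻¹ = N·m·K⁻¹ = kg·m²·s⁻²·K⁻¹
All reduce to kg·m²·s⁻²·K⁻¹ except (b), which is kg·m²·s⁻²·K⁻¹·mol⁻¹.

(b)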